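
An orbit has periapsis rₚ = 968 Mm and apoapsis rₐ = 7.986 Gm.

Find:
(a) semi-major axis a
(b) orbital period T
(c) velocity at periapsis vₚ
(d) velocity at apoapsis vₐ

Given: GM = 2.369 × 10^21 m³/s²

Convert to SI: rₚ = 968 Mm = 9.68e+08 m; rₐ = 7.986 Gm = 7.986e+09 m.
(a) a = (rₚ + rₐ)/2 = (9.68e+08 + 7.986e+09)/2 ≈ 4.477e+09 m
(b) With a = (rₚ + rₐ)/2 = 4.477e+09 m, T = 2π √(a³/GM) = 2π √((4.477e+09)³/2.369e+21) s ≈ 3.867e+04 s
(c) With a = (rₚ + rₐ)/2 = 4.477e+09 m, vₚ = √(GM (2/rₚ − 1/a)) = √(2.369e+21 · (2/9.68e+08 − 1/4.477e+09)) m/s ≈ 2.089e+06 m/s
(d) With a = (rₚ + rₐ)/2 = 4.477e+09 m, vₐ = √(GM (2/rₐ − 1/a)) = √(2.369e+21 · (2/7.986e+09 − 1/4.477e+09)) m/s ≈ 2.533e+05 m/s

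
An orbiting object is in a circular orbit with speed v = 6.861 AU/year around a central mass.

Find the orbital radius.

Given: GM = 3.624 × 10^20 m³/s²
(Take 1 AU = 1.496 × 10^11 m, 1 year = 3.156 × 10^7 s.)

Convert to SI: v = 6.861 AU/year = 32522.4 m/s.
For a circular orbit, v² = GM / r, so r = GM / v².
r = 3.624e+20 / (32522.4)² m ≈ 3.426e+11 m = 2.29 AU.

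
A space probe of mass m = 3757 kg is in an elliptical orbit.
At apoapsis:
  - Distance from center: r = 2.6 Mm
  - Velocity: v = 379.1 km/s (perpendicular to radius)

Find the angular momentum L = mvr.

Convert to SI: r = 2.6 Mm = 2.6e+06 m; v = 379.1 km/s = 379100 m/s.
Since v is perpendicular to r, L = m · v · r.
L = 3757 · 379100 · 2.6e+06 kg·m²/s ≈ 3.703e+15 kg·m²/s.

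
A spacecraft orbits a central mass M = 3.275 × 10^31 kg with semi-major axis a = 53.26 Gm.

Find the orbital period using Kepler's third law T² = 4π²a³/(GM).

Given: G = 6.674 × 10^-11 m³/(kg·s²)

Convert to SI: a = 53.26 Gm = 5.326e+10 m.
GM = G · M = 6.674e-11 · 3.275e+31 = 2.18573e+21 m³/s².
Kepler's third law: T = 2π √(a³ / GM).
Substituting a = 5.326e+10 m and GM = 2.18573e+21 m³/s²:
T = 2π √((5.326e+10)³ / 2.18573e+21) s
T ≈ 1.652e+06 s = 19.12 days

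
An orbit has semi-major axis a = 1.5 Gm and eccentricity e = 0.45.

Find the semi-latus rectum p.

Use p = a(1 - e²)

Convert to SI: a = 1.5 Gm = 1.5e+09 m.
p = a (1 − e²).
p = 1.5e+09 · (1 − (0.45)²) = 1.5e+09 · 0.7975 ≈ 1.196e+09 m = 1.196 Gm.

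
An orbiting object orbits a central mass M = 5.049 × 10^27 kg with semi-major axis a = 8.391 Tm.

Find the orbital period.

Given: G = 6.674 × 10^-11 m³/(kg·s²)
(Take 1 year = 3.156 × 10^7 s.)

Convert to SI: a = 8.391 Tm = 8.391e+12 m.
GM = G · M = 6.674e-11 · 5.049e+27 = 3.3697e+17 m³/s².
Kepler's third law: T = 2π √(a³ / GM).
Substituting a = 8.391e+12 m and GM = 3.3697e+17 m³/s²:
T = 2π √((8.391e+12)³ / 3.3697e+17) s
T ≈ 2.631e+11 s = 8336 years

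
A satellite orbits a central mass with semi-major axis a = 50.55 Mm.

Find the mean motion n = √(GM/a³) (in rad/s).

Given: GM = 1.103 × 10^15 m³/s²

Convert to SI: a = 50.55 Mm = 5.055e+07 m.
n = √(GM / a³).
n = √(1.103e+15 / (5.055e+07)³) rad/s ≈ 9.241e-05 rad/s.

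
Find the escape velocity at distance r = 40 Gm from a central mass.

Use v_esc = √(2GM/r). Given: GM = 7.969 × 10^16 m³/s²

Convert to SI: r = 40 Gm = 4e+10 m.
Escape velocity comes from setting total energy to zero: ½v² − GM/r = 0 ⇒ v_esc = √(2GM / r).
v_esc = √(2 · 7.969e+16 / 4e+10) m/s ≈ 1996 m/s = 1.996 km/s.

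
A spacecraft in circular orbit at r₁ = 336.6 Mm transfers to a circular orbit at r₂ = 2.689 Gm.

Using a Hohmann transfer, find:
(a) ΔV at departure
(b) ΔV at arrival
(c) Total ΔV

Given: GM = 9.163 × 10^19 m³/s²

Convert to SI: r₁ = 336.6 Mm = 3.366e+08 m; r₂ = 2.689 Gm = 2.689e+09 m.
Transfer semi-major axis: a_t = (r₁ + r₂)/2 = (3.366e+08 + 2.689e+09)/2 = 1.5128e+09 m.
Circular speeds: v₁ = √(GM/r₁) = 521749 m/s, v₂ = √(GM/r₂) = 184596 m/s.
Transfer speeds (vis-viva v² = GM(2/r − 1/a_t)): v₁ᵗ = 695611 m/s, v₂ᵗ = 87074.2 m/s.
(a) ΔV₁ = |v₁ᵗ − v₁| ≈ 1.739e+05 m/s = 173.9 km/s.
(b) ΔV₂ = |v₂ − v₂ᵗ| ≈ 9.752e+04 m/s = 97.52 km/s.
(c) ΔV_total = ΔV₁ + ΔV₂ ≈ 2.714e+05 m/s = 271.4 km/s.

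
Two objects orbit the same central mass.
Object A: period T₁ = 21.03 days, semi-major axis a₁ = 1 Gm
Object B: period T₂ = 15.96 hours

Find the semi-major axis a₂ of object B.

Convert to SI: T₁ = 21.03 days = 1.81699e+06 s; a₁ = 1 Gm = 1e+09 m; T₂ = 15.96 hours = 57456 s.
Kepler's third law: (T₁/T₂)² = (a₁/a₂)³ ⇒ a₂ = a₁ · (T₂/T₁)^(2/3).
T₂/T₁ = 57456 / 1.81699e+06 = 0.0316215.
a₂ = 1e+09 · (0.0316215)^(2/3) m ≈ 1e+08 m = 100 Mm.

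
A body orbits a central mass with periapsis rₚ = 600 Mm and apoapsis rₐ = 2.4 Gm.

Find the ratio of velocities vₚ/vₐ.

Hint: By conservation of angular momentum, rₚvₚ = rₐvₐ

Convert to SI: rₚ = 600 Mm = 6e+08 m; rₐ = 2.4 Gm = 2.4e+09 m.
Conservation of angular momentum gives rₚvₚ = rₐvₐ, so vₚ/vₐ = rₐ/rₚ.
vₚ/vₐ = 2.4e+09 / 6e+08 ≈ 4.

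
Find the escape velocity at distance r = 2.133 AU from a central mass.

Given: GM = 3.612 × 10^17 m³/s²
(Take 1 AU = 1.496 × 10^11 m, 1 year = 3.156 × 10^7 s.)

Convert to SI: r = 2.133 AU = 3.19097e+11 m.
Escape velocity comes from setting total energy to zero: ½v² − GM/r = 0 ⇒ v_esc = √(2GM / r).
v_esc = √(2 · 3.612e+17 / 3.19097e+11) m/s ≈ 1505 m/s = 0.3174 AU/year.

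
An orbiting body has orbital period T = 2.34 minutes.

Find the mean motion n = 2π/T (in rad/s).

Convert to SI: T = 2.34 minutes = 140.4 s.
n = 2π / T.
n = 2π / 140.4 s ≈ 0.04475 rad/s.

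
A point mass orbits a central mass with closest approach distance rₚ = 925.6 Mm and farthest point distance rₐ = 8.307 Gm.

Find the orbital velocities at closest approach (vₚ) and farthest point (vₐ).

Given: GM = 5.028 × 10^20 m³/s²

Convert to SI: rₚ = 925.6 Mm = 9.256e+08 m; rₐ = 8.307 Gm = 8.307e+09 m.
Use the vis-viva equation v² = GM(2/r − 1/a) with a = (rₚ + rₐ)/2 = (9.256e+08 + 8.307e+09)/2 = 4.6163e+09 m.
vₚ = √(GM · (2/rₚ − 1/a)) = √(5.028e+20 · (2/9.256e+08 − 1/4.6163e+09)) m/s ≈ 9.887e+05 m/s = 988.7 km/s.
vₐ = √(GM · (2/rₐ − 1/a)) = √(5.028e+20 · (2/8.307e+09 − 1/4.6163e+09)) m/s ≈ 1.102e+05 m/s = 110.2 km/s.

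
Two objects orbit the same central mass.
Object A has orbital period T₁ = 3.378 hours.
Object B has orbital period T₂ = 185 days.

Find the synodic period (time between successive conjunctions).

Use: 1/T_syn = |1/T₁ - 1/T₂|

Convert to SI: T₁ = 3.378 hours = 12160.8 s; T₂ = 185 days = 1.5984e+07 s.
T_syn = |T₁ · T₂ / (T₁ − T₂)|.
T_syn = |12160.8 · 1.5984e+07 / (12160.8 − 1.5984e+07)| s ≈ 1.217e+04 s = 3.381 hours.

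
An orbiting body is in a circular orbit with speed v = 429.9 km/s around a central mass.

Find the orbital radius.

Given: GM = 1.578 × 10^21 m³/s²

Convert to SI: v = 429.9 km/s = 429900 m/s.
For a circular orbit, v² = GM / r, so r = GM / v².
r = 1.578e+21 / (429900)² m ≈ 8.538e+09 m = 8.538 Gm.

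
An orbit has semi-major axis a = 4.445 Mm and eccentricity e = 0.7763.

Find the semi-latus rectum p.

Convert to SI: a = 4.445 Mm = 4.445e+06 m.
p = a (1 − e²).
p = 4.445e+06 · (1 − (0.7763)²) = 4.445e+06 · 0.397358 ≈ 1.766e+06 m = 1.766 Mm.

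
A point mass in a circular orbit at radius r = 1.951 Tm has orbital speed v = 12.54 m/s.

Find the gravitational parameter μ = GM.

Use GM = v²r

Convert to SI: r = 1.951 Tm = 1.951e+12 m.
For a circular orbit v² = GM/r, so GM = v² · r.
GM = (12.54)² · 1.951e+12 m³/s² ≈ 3.068e+14 m³/s² = 3.068 × 10^14 m³/s².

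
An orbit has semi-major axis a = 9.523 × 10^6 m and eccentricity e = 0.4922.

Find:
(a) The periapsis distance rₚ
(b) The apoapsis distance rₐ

(a) rₚ = a(1 − e) = 9.523e+06 · (1 − 0.4922) = 9.523e+06 · 0.5078 ≈ 4.836e+06 m = 4.836 × 10^6 m.
(b) rₐ = a(1 + e) = 9.523e+06 · (1 + 0.4922) = 9.523e+06 · 1.4922 ≈ 1.421e+07 m = 1.421 × 10^7 m.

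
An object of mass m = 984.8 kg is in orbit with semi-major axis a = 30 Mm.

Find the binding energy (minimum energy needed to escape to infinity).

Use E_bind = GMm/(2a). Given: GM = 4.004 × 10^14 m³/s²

Convert to SI: a = 30 Mm = 3e+07 m.
Total orbital energy is E = −GMm/(2a); binding energy is E_bind = −E = GMm/(2a).
E_bind = 4.004e+14 · 984.8 / (2 · 3e+07) J ≈ 6.572e+09 J = 6.572 GJ.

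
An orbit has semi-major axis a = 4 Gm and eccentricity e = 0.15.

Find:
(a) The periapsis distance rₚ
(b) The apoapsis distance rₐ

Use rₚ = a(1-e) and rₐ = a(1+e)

Convert to SI: a = 4 Gm = 4e+09 m.
(a) rₚ = a(1 − e) = 4e+09 · (1 − 0.15) = 4e+09 · 0.85 ≈ 3.4e+09 m = 3.4 Gm.
(b) rₐ = a(1 + e) = 4e+09 · (1 + 0.15) = 4e+09 · 1.15 ≈ 4.6e+09 m = 4.6 Gm.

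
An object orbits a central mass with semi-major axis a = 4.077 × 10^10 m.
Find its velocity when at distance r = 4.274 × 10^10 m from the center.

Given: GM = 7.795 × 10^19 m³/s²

Vis-viva: v = √(GM · (2/r − 1/a)).
2/r − 1/a = 2/4.274e+10 − 1/4.077e+10 = 2.22667e-11 m⁻¹.
v = √(7.795e+19 · 2.22667e-11) m/s ≈ 4.166e+04 m/s = 41.66 km/s.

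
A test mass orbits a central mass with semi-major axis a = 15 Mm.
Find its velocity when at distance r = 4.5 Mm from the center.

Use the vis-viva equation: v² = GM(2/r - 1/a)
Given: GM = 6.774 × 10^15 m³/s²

Convert to SI: a = 15 Mm = 1.5e+07 m; r = 4.5 Mm = 4.5e+06 m.
Vis-viva: v = √(GM · (2/r − 1/a)).
2/r − 1/a = 2/4.5e+06 − 1/1.5e+07 = 3.77778e-07 m⁻¹.
v = √(6.774e+15 · 3.77778e-07) m/s ≈ 5.059e+04 m/s = 50.59 km/s.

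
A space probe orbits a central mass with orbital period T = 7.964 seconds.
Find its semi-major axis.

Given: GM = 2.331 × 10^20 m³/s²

Invert Kepler's third law: a = (GM · T² / (4π²))^(1/3).
Substituting T = 7.964 s and GM = 2.331e+20 m³/s²:
a = (2.331e+20 · (7.964)² / (4π²))^(1/3) m
a ≈ 7.208e+06 m = 7.208 Mm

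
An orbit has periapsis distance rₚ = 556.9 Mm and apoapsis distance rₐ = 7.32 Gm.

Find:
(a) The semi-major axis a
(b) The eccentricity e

Convert to SI: rₚ = 556.9 Mm = 5.569e+08 m; rₐ = 7.32 Gm = 7.32e+09 m.
(a) a = (rₚ + rₐ) / 2 = (5.569e+08 + 7.32e+09) / 2 ≈ 3.938e+09 m = 3.938 Gm.
(b) e = (rₐ − rₚ) / (rₐ + rₚ) = (7.32e+09 − 5.569e+08) / (7.32e+09 + 5.569e+08) ≈ 0.8586.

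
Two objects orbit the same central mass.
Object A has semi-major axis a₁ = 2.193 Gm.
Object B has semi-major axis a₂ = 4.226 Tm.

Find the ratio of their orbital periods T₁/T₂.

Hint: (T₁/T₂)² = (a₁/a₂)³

Convert to SI: a₁ = 2.193 Gm = 2.193e+09 m; a₂ = 4.226 Tm = 4.226e+12 m.
From Kepler's third law, (T₁/T₂)² = (a₁/a₂)³, so T₁/T₂ = (a₁/a₂)^(3/2).
a₁/a₂ = 2.193e+09 / 4.226e+12 = 0.00051893.
T₁/T₂ = (0.00051893)^(3/2) ≈ 1.182e-05.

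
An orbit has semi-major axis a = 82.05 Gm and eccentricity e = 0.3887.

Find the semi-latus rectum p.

Convert to SI: a = 82.05 Gm = 8.205e+10 m.
p = a (1 − e²).
p = 8.205e+10 · (1 − (0.3887)²) = 8.205e+10 · 0.848912 ≈ 6.965e+10 m = 69.65 Gm.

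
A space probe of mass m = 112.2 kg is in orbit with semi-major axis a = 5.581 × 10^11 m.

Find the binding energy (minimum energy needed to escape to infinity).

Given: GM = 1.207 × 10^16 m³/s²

Total orbital energy is E = −GMm/(2a); binding energy is E_bind = −E = GMm/(2a).
E_bind = 1.207e+16 · 112.2 / (2 · 5.581e+11) J ≈ 1.213e+06 J = 1.213 MJ.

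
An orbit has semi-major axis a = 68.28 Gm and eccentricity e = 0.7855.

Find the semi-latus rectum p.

Convert to SI: a = 68.28 Gm = 6.828e+10 m.
p = a (1 − e²).
p = 6.828e+10 · (1 − (0.7855)²) = 6.828e+10 · 0.38299 ≈ 2.615e+10 m = 26.15 Gm.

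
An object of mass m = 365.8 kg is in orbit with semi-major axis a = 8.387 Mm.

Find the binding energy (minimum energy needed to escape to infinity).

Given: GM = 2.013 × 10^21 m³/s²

Convert to SI: a = 8.387 Mm = 8.387e+06 m.
Total orbital energy is E = −GMm/(2a); binding energy is E_bind = −E = GMm/(2a).
E_bind = 2.013e+21 · 365.8 / (2 · 8.387e+06) J ≈ 4.39e+16 J = 43.9 PJ.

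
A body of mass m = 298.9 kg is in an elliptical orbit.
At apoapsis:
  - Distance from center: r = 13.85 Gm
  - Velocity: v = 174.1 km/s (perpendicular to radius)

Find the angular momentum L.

Convert to SI: r = 13.85 Gm = 1.385e+10 m; v = 174.1 km/s = 174100 m/s.
Since v is perpendicular to r, L = m · v · r.
L = 298.9 · 174100 · 1.385e+10 kg·m²/s ≈ 7.207e+17 kg·m²/s.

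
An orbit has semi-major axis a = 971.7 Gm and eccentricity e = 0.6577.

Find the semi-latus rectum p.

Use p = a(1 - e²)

Convert to SI: a = 971.7 Gm = 9.717e+11 m.
p = a (1 − e²).
p = 9.717e+11 · (1 − (0.6577)²) = 9.717e+11 · 0.567431 ≈ 5.514e+11 m = 551.4 Gm.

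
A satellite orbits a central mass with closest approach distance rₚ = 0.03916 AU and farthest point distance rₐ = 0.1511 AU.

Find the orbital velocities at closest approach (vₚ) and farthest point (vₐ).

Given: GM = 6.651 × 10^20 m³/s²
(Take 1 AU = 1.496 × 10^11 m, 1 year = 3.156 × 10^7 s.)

Convert to SI: rₚ = 0.03916 AU = 5.85834e+09 m; rₐ = 0.1511 AU = 2.26046e+10 m.
Use the vis-viva equation v² = GM(2/r − 1/a) with a = (rₚ + rₐ)/2 = (5.85834e+09 + 2.26046e+10)/2 = 1.42314e+10 m.
vₚ = √(GM · (2/rₚ − 1/a)) = √(6.651e+20 · (2/5.85834e+09 − 1/1.42314e+10)) m/s ≈ 4.246e+05 m/s = 89.58 AU/year.
vₐ = √(GM · (2/rₐ − 1/a)) = √(6.651e+20 · (2/2.26046e+10 − 1/1.42314e+10)) m/s ≈ 1.101e+05 m/s = 23.22 AU/year.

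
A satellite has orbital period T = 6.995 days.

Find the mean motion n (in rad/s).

Convert to SI: T = 6.995 days = 604368 s.
n = 2π / T.
n = 2π / 604368 s ≈ 1.04e-05 rad/s.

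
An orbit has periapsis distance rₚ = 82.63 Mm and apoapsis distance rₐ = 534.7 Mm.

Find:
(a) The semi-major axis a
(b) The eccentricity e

Convert to SI: rₚ = 82.63 Mm = 8.263e+07 m; rₐ = 534.7 Mm = 5.347e+08 m.
(a) a = (rₚ + rₐ) / 2 = (8.263e+07 + 5.347e+08) / 2 ≈ 3.087e+08 m = 308.7 Mm.
(b) e = (rₐ − rₚ) / (rₐ + rₚ) = (5.347e+08 − 8.263e+07) / (5.347e+08 + 8.263e+07) ≈ 0.7323.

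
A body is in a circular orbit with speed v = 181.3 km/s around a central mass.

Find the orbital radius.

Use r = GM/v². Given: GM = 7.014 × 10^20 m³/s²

Convert to SI: v = 181.3 km/s = 181300 m/s.
For a circular orbit, v² = GM / r, so r = GM / v².
r = 7.014e+20 / (181300)² m ≈ 2.134e+10 m = 21.34 Gm.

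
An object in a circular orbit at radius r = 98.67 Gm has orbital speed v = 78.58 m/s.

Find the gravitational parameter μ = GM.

Convert to SI: r = 98.67 Gm = 9.867e+10 m.
For a circular orbit v² = GM/r, so GM = v² · r.
GM = (78.58)² · 9.867e+10 m³/s² ≈ 6.093e+14 m³/s² = 6.093 × 10^14 m³/s².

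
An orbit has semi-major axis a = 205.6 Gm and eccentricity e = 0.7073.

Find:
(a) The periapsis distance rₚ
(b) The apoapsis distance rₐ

Convert to SI: a = 205.6 Gm = 2.056e+11 m.
(a) rₚ = a(1 − e) = 2.056e+11 · (1 − 0.7073) = 2.056e+11 · 0.2927 ≈ 6.018e+10 m = 60.18 Gm.
(b) rₐ = a(1 + e) = 2.056e+11 · (1 + 0.7073) = 2.056e+11 · 1.7073 ≈ 3.51e+11 m = 351 Gm.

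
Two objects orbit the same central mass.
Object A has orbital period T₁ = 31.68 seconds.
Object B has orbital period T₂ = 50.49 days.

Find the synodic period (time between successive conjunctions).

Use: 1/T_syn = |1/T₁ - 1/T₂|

Convert to SI: T₂ = 50.49 days = 4.36234e+06 s.
T_syn = |T₁ · T₂ / (T₁ − T₂)|.
T_syn = |31.68 · 4.36234e+06 / (31.68 − 4.36234e+06)| s ≈ 31.68 s = 31.68 seconds.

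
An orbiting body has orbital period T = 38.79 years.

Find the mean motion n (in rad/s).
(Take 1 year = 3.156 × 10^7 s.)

Convert to SI: T = 38.79 years = 1.22421e+09 s.
n = 2π / T.
n = 2π / 1.22421e+09 s ≈ 5.132e-09 rad/s.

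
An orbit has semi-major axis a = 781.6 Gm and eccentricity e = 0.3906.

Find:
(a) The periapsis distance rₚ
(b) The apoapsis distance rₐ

Convert to SI: a = 781.6 Gm = 7.816e+11 m.
(a) rₚ = a(1 − e) = 7.816e+11 · (1 − 0.3906) = 7.816e+11 · 0.6094 ≈ 4.763e+11 m = 476.3 Gm.
(b) rₐ = a(1 + e) = 7.816e+11 · (1 + 0.3906) = 7.816e+11 · 1.3906 ≈ 1.087e+12 m = 1.087 Tm.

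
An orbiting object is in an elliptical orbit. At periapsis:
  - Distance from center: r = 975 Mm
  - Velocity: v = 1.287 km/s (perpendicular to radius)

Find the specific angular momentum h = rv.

Convert to SI: r = 975 Mm = 9.75e+08 m; v = 1.287 km/s = 1287 m/s.
With v perpendicular to r, h = r · v.
h = 9.75e+08 · 1287 m²/s ≈ 1.255e+12 m²/s.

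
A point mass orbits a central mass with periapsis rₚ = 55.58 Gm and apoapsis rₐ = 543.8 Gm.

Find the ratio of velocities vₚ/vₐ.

Convert to SI: rₚ = 55.58 Gm = 5.558e+10 m; rₐ = 543.8 Gm = 5.438e+11 m.
Conservation of angular momentum gives rₚvₚ = rₐvₐ, so vₚ/vₐ = rₐ/rₚ.
vₚ/vₐ = 5.438e+11 / 5.558e+10 ≈ 9.784.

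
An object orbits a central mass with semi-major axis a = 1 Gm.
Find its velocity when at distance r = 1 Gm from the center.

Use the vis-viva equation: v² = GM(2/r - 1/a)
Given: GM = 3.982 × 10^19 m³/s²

Convert to SI: a = 1 Gm = 1e+09 m; r = 1 Gm = 1e+09 m.
Vis-viva: v = √(GM · (2/r − 1/a)).
2/r − 1/a = 2/1e+09 − 1/1e+09 = 1e-09 m⁻¹.
v = √(3.982e+19 · 1e-09) m/s ≈ 1.995e+05 m/s = 199.5 km/s.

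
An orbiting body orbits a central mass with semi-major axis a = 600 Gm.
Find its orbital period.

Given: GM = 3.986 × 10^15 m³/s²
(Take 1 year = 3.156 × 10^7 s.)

Convert to SI: a = 600 Gm = 6e+11 m.
Kepler's third law: T = 2π √(a³ / GM).
Substituting a = 6e+11 m and GM = 3.986e+15 m³/s²:
T = 2π √((6e+11)³ / 3.986e+15) s
T ≈ 4.625e+10 s = 1466 years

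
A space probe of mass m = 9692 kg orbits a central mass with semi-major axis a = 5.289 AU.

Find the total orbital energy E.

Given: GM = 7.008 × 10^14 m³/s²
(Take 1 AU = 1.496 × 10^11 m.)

Convert to SI: a = 5.289 AU = 7.91234e+11 m.
E = −GMm / (2a).
E = −7.008e+14 · 9692 / (2 · 7.91234e+11) J ≈ -4.292e+06 J = -4.292 MJ.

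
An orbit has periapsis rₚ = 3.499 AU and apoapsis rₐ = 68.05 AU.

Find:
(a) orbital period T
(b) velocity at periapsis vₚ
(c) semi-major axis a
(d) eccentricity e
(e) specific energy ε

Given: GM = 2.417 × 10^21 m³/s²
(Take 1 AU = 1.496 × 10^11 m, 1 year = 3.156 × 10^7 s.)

Convert to SI: rₚ = 3.499 AU = 5.2345e+11 m; rₐ = 68.05 AU = 1.01803e+13 m.
(a) With a = (rₚ + rₐ)/2 = 5.35187e+12 m, T = 2π √(a³/GM) = 2π √((5.35187e+12)³/2.417e+21) s ≈ 1.582e+09 s
(b) With a = (rₚ + rₐ)/2 = 5.35187e+12 m, vₚ = √(GM (2/rₚ − 1/a)) = √(2.417e+21 · (2/5.2345e+11 − 1/5.35187e+12)) m/s ≈ 9.372e+04 m/s
(c) a = (rₚ + rₐ)/2 = (5.2345e+11 + 1.01803e+13)/2 ≈ 5.352e+12 m
(d) e = (rₐ − rₚ)/(rₐ + rₚ) = (1.01803e+13 − 5.2345e+11)/(1.01803e+13 + 5.2345e+11) ≈ 0.9022
(e) With a = (rₚ + rₐ)/2 = 5.35187e+12 m, ε = −GM/(2a) = −2.417e+21/(2 · 5.35187e+12) J/kg ≈ -2.258e+08 J/kg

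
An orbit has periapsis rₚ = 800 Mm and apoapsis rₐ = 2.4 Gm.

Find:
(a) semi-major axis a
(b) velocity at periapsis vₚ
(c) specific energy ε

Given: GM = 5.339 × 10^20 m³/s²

Convert to SI: rₚ = 800 Mm = 8e+08 m; rₐ = 2.4 Gm = 2.4e+09 m.
(a) a = (rₚ + rₐ)/2 = (8e+08 + 2.4e+09)/2 ≈ 1.6e+09 m
(b) With a = (rₚ + rₐ)/2 = 1.6e+09 m, vₚ = √(GM (2/rₚ − 1/a)) = √(5.339e+20 · (2/8e+08 − 1/1.6e+09)) m/s ≈ 1.001e+06 m/s
(c) With a = (rₚ + rₐ)/2 = 1.6e+09 m, ε = −GM/(2a) = −5.339e+20/(2 · 1.6e+09) J/kg ≈ -1.668e+11 J/kg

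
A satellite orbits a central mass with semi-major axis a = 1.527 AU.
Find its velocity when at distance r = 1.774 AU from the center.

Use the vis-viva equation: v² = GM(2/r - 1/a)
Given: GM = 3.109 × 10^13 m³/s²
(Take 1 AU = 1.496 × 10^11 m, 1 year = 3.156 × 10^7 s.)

Convert to SI: a = 1.527 AU = 2.28439e+11 m; r = 1.774 AU = 2.6539e+11 m.
Vis-viva: v = √(GM · (2/r − 1/a)).
2/r − 1/a = 2/2.6539e+11 − 1/2.28439e+11 = 3.15854e-12 m⁻¹.
v = √(3.109e+13 · 3.15854e-12) m/s ≈ 9.91 m/s = 0.002091 AU/year.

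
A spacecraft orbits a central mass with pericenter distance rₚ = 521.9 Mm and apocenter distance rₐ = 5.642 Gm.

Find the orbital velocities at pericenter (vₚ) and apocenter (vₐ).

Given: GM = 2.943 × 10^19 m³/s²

Convert to SI: rₚ = 521.9 Mm = 5.219e+08 m; rₐ = 5.642 Gm = 5.642e+09 m.
Use the vis-viva equation v² = GM(2/r − 1/a) with a = (rₚ + rₐ)/2 = (5.219e+08 + 5.642e+09)/2 = 3.08195e+09 m.
vₚ = √(GM · (2/rₚ − 1/a)) = √(2.943e+19 · (2/5.219e+08 − 1/3.08195e+09)) m/s ≈ 3.213e+05 m/s = 321.3 km/s.
vₐ = √(GM · (2/rₐ − 1/a)) = √(2.943e+19 · (2/5.642e+09 − 1/3.08195e+09)) m/s ≈ 2.972e+04 m/s = 29.72 km/s.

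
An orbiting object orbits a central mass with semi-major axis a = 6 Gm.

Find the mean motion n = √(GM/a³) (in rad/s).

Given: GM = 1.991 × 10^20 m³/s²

Convert to SI: a = 6 Gm = 6e+09 m.
n = √(GM / a³).
n = √(1.991e+20 / (6e+09)³) rad/s ≈ 3.036e-05 rad/s.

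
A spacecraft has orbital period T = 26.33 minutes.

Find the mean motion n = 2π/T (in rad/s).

Convert to SI: T = 26.33 minutes = 1579.8 s.
n = 2π / T.
n = 2π / 1579.8 s ≈ 0.003977 rad/s.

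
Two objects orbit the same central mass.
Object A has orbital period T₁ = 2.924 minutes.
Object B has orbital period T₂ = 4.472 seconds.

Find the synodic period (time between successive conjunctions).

Convert to SI: T₁ = 2.924 minutes = 175.44 s.
T_syn = |T₁ · T₂ / (T₁ − T₂)|.
T_syn = |175.44 · 4.472 / (175.44 − 4.472)| s ≈ 4.589 s = 4.589 seconds.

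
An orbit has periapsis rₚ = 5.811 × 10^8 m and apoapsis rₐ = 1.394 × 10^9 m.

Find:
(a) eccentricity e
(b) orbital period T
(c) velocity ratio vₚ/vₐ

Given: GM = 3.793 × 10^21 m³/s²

(a) e = (rₐ − rₚ)/(rₐ + rₚ) = (1.394e+09 − 5.811e+08)/(1.394e+09 + 5.811e+08) ≈ 0.4116
(b) With a = (rₚ + rₐ)/2 = 9.8755e+08 m, T = 2π √(a³/GM) = 2π √((9.8755e+08)³/3.793e+21) s ≈ 3166 s
(c) Conservation of angular momentum (rₚvₚ = rₐvₐ) gives vₚ/vₐ = rₐ/rₚ = 1.394e+09/5.811e+08 ≈ 2.399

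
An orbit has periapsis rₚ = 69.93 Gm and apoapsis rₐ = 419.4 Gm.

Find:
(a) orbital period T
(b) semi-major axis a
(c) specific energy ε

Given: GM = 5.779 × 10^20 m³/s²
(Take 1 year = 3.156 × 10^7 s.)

Convert to SI: rₚ = 69.93 Gm = 6.993e+10 m; rₐ = 419.4 Gm = 4.194e+11 m.
(a) With a = (rₚ + rₐ)/2 = 2.44665e+11 m, T = 2π √(a³/GM) = 2π √((2.44665e+11)³/5.779e+20) s ≈ 3.163e+07 s
(b) a = (rₚ + rₐ)/2 = (6.993e+10 + 4.194e+11)/2 ≈ 2.447e+11 m
(c) With a = (rₚ + rₐ)/2 = 2.44665e+11 m, ε = −GM/(2a) = −5.779e+20/(2 · 2.44665e+11) J/kg ≈ -1.181e+09 J/kg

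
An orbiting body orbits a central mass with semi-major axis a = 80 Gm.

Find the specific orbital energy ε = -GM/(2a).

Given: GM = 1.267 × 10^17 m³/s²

Convert to SI: a = 80 Gm = 8e+10 m.
ε = −GM / (2a).
ε = −1.267e+17 / (2 · 8e+10) J/kg ≈ -7.919e+05 J/kg = -791.9 kJ/kg.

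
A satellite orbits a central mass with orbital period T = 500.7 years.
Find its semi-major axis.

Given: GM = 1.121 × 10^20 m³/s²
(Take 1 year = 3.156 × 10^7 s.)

Convert to SI: T = 500.7 years = 1.58021e+10 s.
Invert Kepler's third law: a = (GM · T² / (4π²))^(1/3).
Substituting T = 1.58021e+10 s and GM = 1.121e+20 m³/s²:
a = (1.121e+20 · (1.58021e+10)² / (4π²))^(1/3) m
a ≈ 8.917e+12 m = 8.917 × 10^12 m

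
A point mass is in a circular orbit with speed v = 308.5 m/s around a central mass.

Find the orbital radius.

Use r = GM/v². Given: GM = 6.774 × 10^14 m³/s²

For a circular orbit, v² = GM / r, so r = GM / v².
r = 6.774e+14 / (308.5)² m ≈ 7.118e+09 m = 7.118 Gm.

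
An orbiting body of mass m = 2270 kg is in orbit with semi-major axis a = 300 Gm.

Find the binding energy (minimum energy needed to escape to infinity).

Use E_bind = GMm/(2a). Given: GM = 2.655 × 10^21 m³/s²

Convert to SI: a = 300 Gm = 3e+11 m.
Total orbital energy is E = −GMm/(2a); binding energy is E_bind = −E = GMm/(2a).
E_bind = 2.655e+21 · 2270 / (2 · 3e+11) J ≈ 1.004e+13 J = 10.04 TJ.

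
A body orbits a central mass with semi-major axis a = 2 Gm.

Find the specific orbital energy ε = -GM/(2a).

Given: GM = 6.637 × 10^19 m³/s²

Convert to SI: a = 2 Gm = 2e+09 m.
ε = −GM / (2a).
ε = −6.637e+19 / (2 · 2e+09) J/kg ≈ -1.659e+10 J/kg = -16.59 GJ/kg.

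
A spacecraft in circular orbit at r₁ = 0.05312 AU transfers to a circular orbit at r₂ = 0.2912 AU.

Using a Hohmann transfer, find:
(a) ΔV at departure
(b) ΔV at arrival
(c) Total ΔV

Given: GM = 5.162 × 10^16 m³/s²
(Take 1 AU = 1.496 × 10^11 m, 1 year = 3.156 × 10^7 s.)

Convert to SI: r₁ = 0.05312 AU = 7.94675e+09 m; r₂ = 0.2912 AU = 4.35635e+10 m.
Transfer semi-major axis: a_t = (r₁ + r₂)/2 = (7.94675e+09 + 4.35635e+10)/2 = 2.57551e+10 m.
Circular speeds: v₁ = √(GM/r₁) = 2548.67 m/s, v₂ = √(GM/r₂) = 1088.55 m/s.
Transfer speeds (vis-viva v² = GM(2/r − 1/a_t)): v₁ᵗ = 3314.7 m/s, v₂ᵗ = 604.659 m/s.
(a) ΔV₁ = |v₁ᵗ − v₁| ≈ 766 m/s = 0.1616 AU/year.
(b) ΔV₂ = |v₂ − v₂ᵗ| ≈ 483.9 m/s = 0.1021 AU/year.
(c) ΔV_total = ΔV₁ + ΔV₂ ≈ 1250 m/s = 0.2637 AU/year.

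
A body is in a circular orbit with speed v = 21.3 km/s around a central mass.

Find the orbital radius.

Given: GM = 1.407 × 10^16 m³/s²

Convert to SI: v = 21.3 km/s = 21300 m/s.
For a circular orbit, v² = GM / r, so r = GM / v².
r = 1.407e+16 / (21300)² m ≈ 3.101e+07 m = 3.101 × 10^7 m.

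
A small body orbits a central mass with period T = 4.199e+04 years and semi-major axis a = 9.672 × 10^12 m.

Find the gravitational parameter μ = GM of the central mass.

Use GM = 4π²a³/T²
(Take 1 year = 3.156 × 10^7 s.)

Convert to SI: T = 4.199e+04 years = 1.3252e+12 s.
GM = 4π² · a³ / T².
GM = 4π² · (9.672e+12)³ / (1.3252e+12)² m³/s² ≈ 2.034e+16 m³/s² = 2.034 × 10^16 m³/s².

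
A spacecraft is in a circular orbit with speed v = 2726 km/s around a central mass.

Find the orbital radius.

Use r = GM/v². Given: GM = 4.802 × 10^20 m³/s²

Convert to SI: v = 2726 km/s = 2.726e+06 m/s.
For a circular orbit, v² = GM / r, so r = GM / v².
r = 4.802e+20 / (2.726e+06)² m ≈ 6.462e+07 m = 6.462 × 10^7 m.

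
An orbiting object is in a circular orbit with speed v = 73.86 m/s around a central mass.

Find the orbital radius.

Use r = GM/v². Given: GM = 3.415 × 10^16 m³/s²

For a circular orbit, v² = GM / r, so r = GM / v².
r = 3.415e+16 / (73.86)² m ≈ 6.26e+12 m = 6.26 Tm.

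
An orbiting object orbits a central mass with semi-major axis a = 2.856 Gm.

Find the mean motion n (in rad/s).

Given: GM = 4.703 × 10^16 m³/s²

Convert to SI: a = 2.856 Gm = 2.856e+09 m.
n = √(GM / a³).
n = √(4.703e+16 / (2.856e+09)³) rad/s ≈ 1.421e-06 rad/s.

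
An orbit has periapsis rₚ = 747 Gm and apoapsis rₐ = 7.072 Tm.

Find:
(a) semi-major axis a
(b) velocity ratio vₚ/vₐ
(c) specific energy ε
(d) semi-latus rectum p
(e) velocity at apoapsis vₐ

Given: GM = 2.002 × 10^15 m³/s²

Convert to SI: rₚ = 747 Gm = 7.47e+11 m; rₐ = 7.072 Tm = 7.072e+12 m.
(a) a = (rₚ + rₐ)/2 = (7.47e+11 + 7.072e+12)/2 ≈ 3.91e+12 m
(b) Conservation of angular momentum (rₚvₚ = rₐvₐ) gives vₚ/vₐ = rₐ/rₚ = 7.072e+12/7.47e+11 ≈ 9.467
(c) With a = (rₚ + rₐ)/2 = 3.9095e+12 m, ε = −GM/(2a) = −2.002e+15/(2 · 3.9095e+12) J/kg ≈ -256 J/kg
(d) From a = (rₚ + rₐ)/2 = 3.9095e+12 m and e = (rₐ − rₚ)/(rₐ + rₚ) = 0.808927, p = a(1 − e²) = 3.9095e+12 · (1 − (0.808927)²) ≈ 1.351e+12 m
(e) With a = (rₚ + rₐ)/2 = 3.9095e+12 m, vₐ = √(GM (2/rₐ − 1/a)) = √(2.002e+15 · (2/7.072e+12 − 1/3.9095e+12)) m/s ≈ 7.355 m/s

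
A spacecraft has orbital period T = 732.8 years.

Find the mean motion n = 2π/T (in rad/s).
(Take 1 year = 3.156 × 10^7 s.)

Convert to SI: T = 732.8 years = 2.31272e+10 s.
n = 2π / T.
n = 2π / 2.31272e+10 s ≈ 2.717e-10 rad/s.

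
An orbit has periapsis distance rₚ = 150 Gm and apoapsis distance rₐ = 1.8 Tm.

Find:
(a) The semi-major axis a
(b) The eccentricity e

Convert to SI: rₚ = 150 Gm = 1.5e+11 m; rₐ = 1.8 Tm = 1.8e+12 m.
(a) a = (rₚ + rₐ) / 2 = (1.5e+11 + 1.8e+12) / 2 ≈ 9.75e+11 m = 975 Gm.
(b) e = (rₐ − rₚ) / (rₐ + rₚ) = (1.8e+12 − 1.5e+11) / (1.8e+12 + 1.5e+11) ≈ 0.8462.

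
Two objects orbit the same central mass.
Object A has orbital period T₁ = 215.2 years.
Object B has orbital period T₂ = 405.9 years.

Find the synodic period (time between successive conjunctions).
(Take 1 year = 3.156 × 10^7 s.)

Convert to SI: T₁ = 215.2 years = 6.79171e+09 s; T₂ = 405.9 years = 1.28102e+10 s.
T_syn = |T₁ · T₂ / (T₁ − T₂)|.
T_syn = |6.79171e+09 · 1.28102e+10 / (6.79171e+09 − 1.28102e+10)| s ≈ 1.446e+10 s = 458 years.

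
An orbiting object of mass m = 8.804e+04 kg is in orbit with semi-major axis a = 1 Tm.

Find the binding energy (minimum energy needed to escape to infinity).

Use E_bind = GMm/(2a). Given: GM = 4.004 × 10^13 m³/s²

Convert to SI: a = 1 Tm = 1e+12 m.
Total orbital energy is E = −GMm/(2a); binding energy is E_bind = −E = GMm/(2a).
E_bind = 4.004e+13 · 8.804e+04 / (2 · 1e+12) J ≈ 1.763e+06 J = 1.763 MJ.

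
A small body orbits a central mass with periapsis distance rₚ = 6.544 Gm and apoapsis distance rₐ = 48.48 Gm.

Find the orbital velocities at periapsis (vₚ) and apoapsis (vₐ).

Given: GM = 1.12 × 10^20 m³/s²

Convert to SI: rₚ = 6.544 Gm = 6.544e+09 m; rₐ = 48.48 Gm = 4.848e+10 m.
Use the vis-viva equation v² = GM(2/r − 1/a) with a = (rₚ + rₐ)/2 = (6.544e+09 + 4.848e+10)/2 = 2.7512e+10 m.
vₚ = √(GM · (2/rₚ − 1/a)) = √(1.12e+20 · (2/6.544e+09 − 1/2.7512e+10)) m/s ≈ 1.737e+05 m/s = 173.7 km/s.
vₐ = √(GM · (2/rₐ − 1/a)) = √(1.12e+20 · (2/4.848e+10 − 1/2.7512e+10)) m/s ≈ 2.344e+04 m/s = 23.44 km/s.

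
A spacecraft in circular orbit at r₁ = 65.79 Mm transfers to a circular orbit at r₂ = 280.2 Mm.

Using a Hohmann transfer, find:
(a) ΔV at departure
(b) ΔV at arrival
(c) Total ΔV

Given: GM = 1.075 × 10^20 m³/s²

Convert to SI: r₁ = 65.79 Mm = 6.579e+07 m; r₂ = 280.2 Mm = 2.802e+08 m.
Transfer semi-major axis: a_t = (r₁ + r₂)/2 = (6.579e+07 + 2.802e+08)/2 = 1.72995e+08 m.
Circular speeds: v₁ = √(GM/r₁) = 1.27827e+06 m/s, v₂ = √(GM/r₂) = 619399 m/s.
Transfer speeds (vis-viva v² = GM(2/r − 1/a_t)): v₁ᵗ = 1.62683e+06 m/s, v₂ᵗ = 381974 m/s.
(a) ΔV₁ = |v₁ᵗ − v₁| ≈ 3.486e+05 m/s = 348.6 km/s.
(b) ΔV₂ = |v₂ − v₂ᵗ| ≈ 2.374e+05 m/s = 237.4 km/s.
(c) ΔV_total = ΔV₁ + ΔV₂ ≈ 5.86e+05 m/s = 586 km/s.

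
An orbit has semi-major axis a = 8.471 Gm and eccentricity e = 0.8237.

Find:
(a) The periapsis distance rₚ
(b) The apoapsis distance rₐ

Convert to SI: a = 8.471 Gm = 8.471e+09 m.
(a) rₚ = a(1 − e) = 8.471e+09 · (1 − 0.8237) = 8.471e+09 · 0.1763 ≈ 1.493e+09 m = 1.493 Gm.
(b) rₐ = a(1 + e) = 8.471e+09 · (1 + 0.8237) = 8.471e+09 · 1.8237 ≈ 1.545e+10 m = 15.45 Gm.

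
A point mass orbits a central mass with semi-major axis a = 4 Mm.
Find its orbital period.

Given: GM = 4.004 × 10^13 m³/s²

Convert to SI: a = 4 Mm = 4e+06 m.
Kepler's third law: T = 2π √(a³ / GM).
Substituting a = 4e+06 m and GM = 4.004e+13 m³/s²:
T = 2π √((4e+06)³ / 4.004e+13) s
T ≈ 7944 s = 2.207 hours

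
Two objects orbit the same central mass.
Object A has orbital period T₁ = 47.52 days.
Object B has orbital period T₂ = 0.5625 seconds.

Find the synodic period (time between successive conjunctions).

Convert to SI: T₁ = 47.52 days = 4.10573e+06 s.
T_syn = |T₁ · T₂ / (T₁ − T₂)|.
T_syn = |4.10573e+06 · 0.5625 / (4.10573e+06 − 0.5625)| s ≈ 0.5625 s = 0.5625 seconds.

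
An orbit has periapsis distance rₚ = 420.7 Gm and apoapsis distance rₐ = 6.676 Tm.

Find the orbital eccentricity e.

Convert to SI: rₚ = 420.7 Gm = 4.207e+11 m; rₐ = 6.676 Tm = 6.676e+12 m.
e = (rₐ − rₚ) / (rₐ + rₚ).
e = (6.676e+12 − 4.207e+11) / (6.676e+12 + 4.207e+11) = 6.2553e+12 / 7.0967e+12 ≈ 0.8814.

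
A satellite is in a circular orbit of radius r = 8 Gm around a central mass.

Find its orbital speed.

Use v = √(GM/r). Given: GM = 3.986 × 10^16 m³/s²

Convert to SI: r = 8 Gm = 8e+09 m.
For a circular orbit, gravity supplies the centripetal force, so v = √(GM / r).
v = √(3.986e+16 / 8e+09) m/s ≈ 2232 m/s = 2.232 km/s.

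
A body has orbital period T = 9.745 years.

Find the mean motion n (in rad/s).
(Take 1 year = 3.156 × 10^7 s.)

Convert to SI: T = 9.745 years = 3.07552e+08 s.
n = 2π / T.
n = 2π / 3.07552e+08 s ≈ 2.043e-08 rad/s.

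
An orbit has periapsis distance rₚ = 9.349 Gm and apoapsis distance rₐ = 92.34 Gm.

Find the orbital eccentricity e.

Convert to SI: rₚ = 9.349 Gm = 9.349e+09 m; rₐ = 92.34 Gm = 9.234e+10 m.
e = (rₐ − rₚ) / (rₐ + rₚ).
e = (9.234e+10 − 9.349e+09) / (9.234e+10 + 9.349e+09) = 8.2991e+10 / 1.01689e+11 ≈ 0.8161.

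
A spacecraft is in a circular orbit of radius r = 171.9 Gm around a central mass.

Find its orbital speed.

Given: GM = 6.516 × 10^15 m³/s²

Convert to SI: r = 171.9 Gm = 1.719e+11 m.
For a circular orbit, gravity supplies the centripetal force, so v = √(GM / r).
v = √(6.516e+15 / 1.719e+11) m/s ≈ 194.7 m/s = 194.7 m/s.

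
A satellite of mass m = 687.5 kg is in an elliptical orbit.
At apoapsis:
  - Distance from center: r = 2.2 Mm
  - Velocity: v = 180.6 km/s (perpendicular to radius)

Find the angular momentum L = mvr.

Convert to SI: r = 2.2 Mm = 2.2e+06 m; v = 180.6 km/s = 180600 m/s.
Since v is perpendicular to r, L = m · v · r.
L = 687.5 · 180600 · 2.2e+06 kg·m²/s ≈ 2.732e+14 kg·m²/s.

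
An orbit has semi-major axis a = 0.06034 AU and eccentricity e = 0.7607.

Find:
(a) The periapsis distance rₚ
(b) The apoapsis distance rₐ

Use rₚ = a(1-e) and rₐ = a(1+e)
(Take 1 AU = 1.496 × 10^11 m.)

Convert to SI: a = 0.06034 AU = 9.02686e+09 m.
(a) rₚ = a(1 − e) = 9.02686e+09 · (1 − 0.7607) = 9.02686e+09 · 0.2393 ≈ 2.16e+09 m = 0.01444 AU.
(b) rₐ = a(1 + e) = 9.02686e+09 · (1 + 0.7607) = 9.02686e+09 · 1.7607 ≈ 1.589e+10 m = 0.1062 AU.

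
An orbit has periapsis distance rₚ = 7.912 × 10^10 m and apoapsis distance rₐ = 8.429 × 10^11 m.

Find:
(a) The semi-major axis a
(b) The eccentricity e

(a) a = (rₚ + rₐ) / 2 = (7.912e+10 + 8.429e+11) / 2 ≈ 4.61e+11 m = 4.61 × 10^11 m.
(b) e = (rₐ − rₚ) / (rₐ + rₚ) = (8.429e+11 − 7.912e+10) / (8.429e+11 + 7.912e+10) ≈ 0.8284.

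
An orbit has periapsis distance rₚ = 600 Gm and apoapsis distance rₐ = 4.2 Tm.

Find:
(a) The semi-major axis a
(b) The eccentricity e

Convert to SI: rₚ = 600 Gm = 6e+11 m; rₐ = 4.2 Tm = 4.2e+12 m.
(a) a = (rₚ + rₐ) / 2 = (6e+11 + 4.2e+12) / 2 ≈ 2.4e+12 m = 2.4 Tm.
(b) e = (rₐ − rₚ) / (rₐ + rₚ) = (4.2e+12 − 6e+11) / (4.2e+12 + 6e+11) ≈ 0.75.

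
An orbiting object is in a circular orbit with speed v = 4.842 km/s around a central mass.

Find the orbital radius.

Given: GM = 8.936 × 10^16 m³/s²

Convert to SI: v = 4.842 km/s = 4842 m/s.
For a circular orbit, v² = GM / r, so r = GM / v².
r = 8.936e+16 / (4842)² m ≈ 3.811e+09 m = 3.811 Gm.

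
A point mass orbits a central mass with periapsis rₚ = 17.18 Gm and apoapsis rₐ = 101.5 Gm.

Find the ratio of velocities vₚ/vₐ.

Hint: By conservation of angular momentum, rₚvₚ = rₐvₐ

Convert to SI: rₚ = 17.18 Gm = 1.718e+10 m; rₐ = 101.5 Gm = 1.015e+11 m.
Conservation of angular momentum gives rₚvₚ = rₐvₐ, so vₚ/vₐ = rₐ/rₚ.
vₚ/vₐ = 1.015e+11 / 1.718e+10 ≈ 5.908.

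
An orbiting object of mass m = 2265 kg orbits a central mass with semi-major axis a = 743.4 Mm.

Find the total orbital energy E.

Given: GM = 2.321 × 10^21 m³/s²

Convert to SI: a = 743.4 Mm = 7.434e+08 m.
E = −GMm / (2a).
E = −2.321e+21 · 2265 / (2 · 7.434e+08) J ≈ -3.536e+15 J = -3.536 PJ.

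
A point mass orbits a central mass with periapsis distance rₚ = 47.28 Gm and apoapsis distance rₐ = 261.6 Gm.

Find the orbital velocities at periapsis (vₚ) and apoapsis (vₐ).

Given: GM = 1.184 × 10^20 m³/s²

Convert to SI: rₚ = 47.28 Gm = 4.728e+10 m; rₐ = 261.6 Gm = 2.616e+11 m.
Use the vis-viva equation v² = GM(2/r − 1/a) with a = (rₚ + rₐ)/2 = (4.728e+10 + 2.616e+11)/2 = 1.5444e+11 m.
vₚ = √(GM · (2/rₚ − 1/a)) = √(1.184e+20 · (2/4.728e+10 − 1/1.5444e+11)) m/s ≈ 6.513e+04 m/s = 65.13 km/s.
vₐ = √(GM · (2/rₐ − 1/a)) = √(1.184e+20 · (2/2.616e+11 − 1/1.5444e+11)) m/s ≈ 1.177e+04 m/s = 11.77 km/s.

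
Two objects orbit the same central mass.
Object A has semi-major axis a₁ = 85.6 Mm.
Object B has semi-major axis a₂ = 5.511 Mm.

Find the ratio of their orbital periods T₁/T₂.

Convert to SI: a₁ = 85.6 Mm = 8.56e+07 m; a₂ = 5.511 Mm = 5.511e+06 m.
From Kepler's third law, (T₁/T₂)² = (a₁/a₂)³, so T₁/T₂ = (a₁/a₂)^(3/2).
a₁/a₂ = 8.56e+07 / 5.511e+06 = 15.5326.
T₁/T₂ = (15.5326)^(3/2) ≈ 61.22.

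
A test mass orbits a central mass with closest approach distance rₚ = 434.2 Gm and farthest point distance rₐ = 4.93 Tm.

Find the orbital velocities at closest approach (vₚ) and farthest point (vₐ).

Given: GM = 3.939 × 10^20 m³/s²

Convert to SI: rₚ = 434.2 Gm = 4.342e+11 m; rₐ = 4.93 Tm = 4.93e+12 m.
Use the vis-viva equation v² = GM(2/r − 1/a) with a = (rₚ + rₐ)/2 = (4.342e+11 + 4.93e+12)/2 = 2.6821e+12 m.
vₚ = √(GM · (2/rₚ − 1/a)) = √(3.939e+20 · (2/4.342e+11 − 1/2.6821e+12)) m/s ≈ 4.084e+04 m/s = 40.84 km/s.
vₐ = √(GM · (2/rₐ − 1/a)) = √(3.939e+20 · (2/4.93e+12 − 1/2.6821e+12)) m/s ≈ 3596 m/s = 3.596 km/s.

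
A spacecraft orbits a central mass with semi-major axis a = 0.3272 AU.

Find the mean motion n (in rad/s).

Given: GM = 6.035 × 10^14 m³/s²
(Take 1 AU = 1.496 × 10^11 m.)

Convert to SI: a = 0.3272 AU = 4.89491e+10 m.
n = √(GM / a³).
n = √(6.035e+14 / (4.89491e+10)³) rad/s ≈ 2.268e-09 rad/s.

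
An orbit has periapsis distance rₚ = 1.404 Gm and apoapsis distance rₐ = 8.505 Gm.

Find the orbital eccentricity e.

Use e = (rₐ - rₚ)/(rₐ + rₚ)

Convert to SI: rₚ = 1.404 Gm = 1.404e+09 m; rₐ = 8.505 Gm = 8.505e+09 m.
e = (rₐ − rₚ) / (rₐ + rₚ).
e = (8.505e+09 − 1.404e+09) / (8.505e+09 + 1.404e+09) = 7.101e+09 / 9.909e+09 ≈ 0.7166.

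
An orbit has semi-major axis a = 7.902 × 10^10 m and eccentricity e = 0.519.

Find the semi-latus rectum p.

p = a (1 − e²).
p = 7.902e+10 · (1 − (0.519)²) = 7.902e+10 · 0.730639 ≈ 5.774e+10 m = 5.774 × 10^10 m.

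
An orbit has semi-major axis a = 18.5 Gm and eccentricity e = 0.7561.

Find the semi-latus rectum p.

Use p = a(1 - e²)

Convert to SI: a = 18.5 Gm = 1.85e+10 m.
p = a (1 − e²).
p = 1.85e+10 · (1 − (0.7561)²) = 1.85e+10 · 0.428313 ≈ 7.924e+09 m = 7.924 Gm.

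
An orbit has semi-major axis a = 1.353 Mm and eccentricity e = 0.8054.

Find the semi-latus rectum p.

Convert to SI: a = 1.353 Mm = 1.353e+06 m.
p = a (1 − e²).
p = 1.353e+06 · (1 − (0.8054)²) = 1.353e+06 · 0.351331 ≈ 4.754e+05 m = 475.4 km.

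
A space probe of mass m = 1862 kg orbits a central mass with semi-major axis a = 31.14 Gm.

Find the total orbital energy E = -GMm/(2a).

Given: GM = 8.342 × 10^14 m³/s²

Convert to SI: a = 31.14 Gm = 3.114e+10 m.
E = −GMm / (2a).
E = −8.342e+14 · 1862 / (2 · 3.114e+10) J ≈ -2.494e+07 J = -24.94 MJ.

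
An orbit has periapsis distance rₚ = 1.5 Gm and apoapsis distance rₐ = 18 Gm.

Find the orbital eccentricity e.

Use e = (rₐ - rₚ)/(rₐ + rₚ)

Convert to SI: rₚ = 1.5 Gm = 1.5e+09 m; rₐ = 18 Gm = 1.8e+10 m.
e = (rₐ − rₚ) / (rₐ + rₚ).
e = (1.8e+10 − 1.5e+09) / (1.8e+10 + 1.5e+09) = 1.65e+10 / 1.95e+10 ≈ 0.8462.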